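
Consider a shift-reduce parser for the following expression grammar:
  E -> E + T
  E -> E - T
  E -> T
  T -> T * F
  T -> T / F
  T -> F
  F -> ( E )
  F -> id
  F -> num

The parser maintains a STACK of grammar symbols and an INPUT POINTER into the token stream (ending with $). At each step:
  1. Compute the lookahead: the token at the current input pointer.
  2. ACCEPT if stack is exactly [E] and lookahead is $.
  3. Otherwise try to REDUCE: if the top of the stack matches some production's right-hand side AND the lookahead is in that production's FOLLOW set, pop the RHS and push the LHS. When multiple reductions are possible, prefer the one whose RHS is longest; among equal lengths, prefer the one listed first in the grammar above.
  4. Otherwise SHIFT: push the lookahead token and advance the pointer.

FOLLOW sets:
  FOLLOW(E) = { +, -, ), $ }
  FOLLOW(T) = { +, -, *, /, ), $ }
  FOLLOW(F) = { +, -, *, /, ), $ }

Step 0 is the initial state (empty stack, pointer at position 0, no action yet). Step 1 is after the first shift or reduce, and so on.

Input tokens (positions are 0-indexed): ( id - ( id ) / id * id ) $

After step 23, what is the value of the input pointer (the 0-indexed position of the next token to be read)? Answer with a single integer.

Answer: 10

Derivation:
Step 1: shift (. Stack=[(] ptr=1 lookahead=id remaining=[id - ( id ) / id * id ) $]
Step 2: shift id. Stack=[( id] ptr=2 lookahead=- remaining=[- ( id ) / id * id ) $]
Step 3: reduce F->id. Stack=[( F] ptr=2 lookahead=- remaining=[- ( id ) / id * id ) $]
Step 4: reduce T->F. Stack=[( T] ptr=2 lookahead=- remaining=[- ( id ) / id * id ) $]
Step 5: reduce E->T. Stack=[( E] ptr=2 lookahead=- remaining=[- ( id ) / id * id ) $]
Step 6: shift -. Stack=[( E -] ptr=3 lookahead=( remaining=[( id ) / id * id ) $]
Step 7: shift (. Stack=[( E - (] ptr=4 lookahead=id remaining=[id ) / id * id ) $]
Step 8: shift id. Stack=[( E - ( id] ptr=5 lookahead=) remaining=[) / id * id ) $]
Step 9: reduce F->id. Stack=[( E - ( F] ptr=5 lookahead=) remaining=[) / id * id ) $]
Step 10: reduce T->F. Stack=[( E - ( T] ptr=5 lookahead=) remaining=[) / id * id ) $]
Step 11: reduce E->T. Stack=[( E - ( E] ptr=5 lookahead=) remaining=[) / id * id ) $]
Step 12: shift ). Stack=[( E - ( E )] ptr=6 lookahead=/ remaining=[/ id * id ) $]
Step 13: reduce F->( E ). Stack=[( E - F] ptr=6 lookahead=/ remaining=[/ id * id ) $]
Step 14: reduce T->F. Stack=[( E - T] ptr=6 lookahead=/ remaining=[/ id * id ) $]
Step 15: shift /. Stack=[( E - T /] ptr=7 lookahead=id remaining=[id * id ) $]
Step 16: shift id. Stack=[( E - T / id] ptr=8 lookahead=* remaining=[* id ) $]
Step 17: reduce F->id. Stack=[( E - T / F] ptr=8 lookahead=* remaining=[* id ) $]
Step 18: reduce T->T / F. Stack=[( E - T] ptr=8 lookahead=* remaining=[* id ) $]
Step 19: shift *. Stack=[( E - T *] ptr=9 lookahead=id remaining=[id ) $]
Step 20: shift id. Stack=[( E - T * id] ptr=10 lookahead=) remaining=[) $]
Step 21: reduce F->id. Stack=[( E - T * F] ptr=10 lookahead=) remaining=[) $]
Step 22: reduce T->T * F. Stack=[( E - T] ptr=10 lookahead=) remaining=[) $]
Step 23: reduce E->E - T. Stack=[( E] ptr=10 lookahead=) remaining=[) $]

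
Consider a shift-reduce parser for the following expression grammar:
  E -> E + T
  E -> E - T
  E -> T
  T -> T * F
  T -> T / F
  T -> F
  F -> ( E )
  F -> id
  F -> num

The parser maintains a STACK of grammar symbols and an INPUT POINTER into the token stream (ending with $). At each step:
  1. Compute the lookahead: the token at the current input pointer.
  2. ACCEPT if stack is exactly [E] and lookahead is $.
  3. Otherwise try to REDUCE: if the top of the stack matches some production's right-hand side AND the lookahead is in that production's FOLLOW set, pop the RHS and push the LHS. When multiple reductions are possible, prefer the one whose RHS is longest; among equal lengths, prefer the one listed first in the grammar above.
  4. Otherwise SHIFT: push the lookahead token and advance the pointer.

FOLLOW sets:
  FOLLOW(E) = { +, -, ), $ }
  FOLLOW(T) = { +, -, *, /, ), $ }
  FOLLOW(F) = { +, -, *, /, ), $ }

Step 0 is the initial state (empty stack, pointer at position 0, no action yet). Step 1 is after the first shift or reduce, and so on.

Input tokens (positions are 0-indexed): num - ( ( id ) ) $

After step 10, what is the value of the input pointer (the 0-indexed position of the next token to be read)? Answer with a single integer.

Answer: 5

Derivation:
Step 1: shift num. Stack=[num] ptr=1 lookahead=- remaining=[- ( ( id ) ) $]
Step 2: reduce F->num. Stack=[F] ptr=1 lookahead=- remaining=[- ( ( id ) ) $]
Step 3: reduce T->F. Stack=[T] ptr=1 lookahead=- remaining=[- ( ( id ) ) $]
Step 4: reduce E->T. Stack=[E] ptr=1 lookahead=- remaining=[- ( ( id ) ) $]
Step 5: shift -. Stack=[E -] ptr=2 lookahead=( remaining=[( ( id ) ) $]
Step 6: shift (. Stack=[E - (] ptr=3 lookahead=( remaining=[( id ) ) $]
Step 7: shift (. Stack=[E - ( (] ptr=4 lookahead=id remaining=[id ) ) $]
Step 8: shift id. Stack=[E - ( ( id] ptr=5 lookahead=) remaining=[) ) $]
Step 9: reduce F->id. Stack=[E - ( ( F] ptr=5 lookahead=) remaining=[) ) $]
Step 10: reduce T->F. Stack=[E - ( ( T] ptr=5 lookahead=) remaining=[) ) $]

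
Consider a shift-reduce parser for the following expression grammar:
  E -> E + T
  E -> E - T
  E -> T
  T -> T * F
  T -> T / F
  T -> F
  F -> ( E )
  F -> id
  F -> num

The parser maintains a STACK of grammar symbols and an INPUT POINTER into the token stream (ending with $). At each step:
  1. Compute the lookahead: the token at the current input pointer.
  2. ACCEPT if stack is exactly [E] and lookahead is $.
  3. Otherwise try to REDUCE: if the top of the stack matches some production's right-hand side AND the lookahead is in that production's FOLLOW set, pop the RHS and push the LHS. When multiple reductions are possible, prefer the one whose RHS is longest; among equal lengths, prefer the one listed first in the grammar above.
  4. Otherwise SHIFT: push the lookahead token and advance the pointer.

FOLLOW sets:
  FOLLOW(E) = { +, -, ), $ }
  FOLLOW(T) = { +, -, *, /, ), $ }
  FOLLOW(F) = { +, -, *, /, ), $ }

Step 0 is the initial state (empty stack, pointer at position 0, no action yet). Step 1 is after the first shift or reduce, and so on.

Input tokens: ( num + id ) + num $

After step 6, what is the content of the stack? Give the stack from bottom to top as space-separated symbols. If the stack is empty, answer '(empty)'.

Answer: ( E +

Derivation:
Step 1: shift (. Stack=[(] ptr=1 lookahead=num remaining=[num + id ) + num $]
Step 2: shift num. Stack=[( num] ptr=2 lookahead=+ remaining=[+ id ) + num $]
Step 3: reduce F->num. Stack=[( F] ptr=2 lookahead=+ remaining=[+ id ) + num $]
Step 4: reduce T->F. Stack=[( T] ptr=2 lookahead=+ remaining=[+ id ) + num $]
Step 5: reduce E->T. Stack=[( E] ptr=2 lookahead=+ remaining=[+ id ) + num $]
Step 6: shift +. Stack=[( E +] ptr=3 lookahead=id remaining=[id ) + num $]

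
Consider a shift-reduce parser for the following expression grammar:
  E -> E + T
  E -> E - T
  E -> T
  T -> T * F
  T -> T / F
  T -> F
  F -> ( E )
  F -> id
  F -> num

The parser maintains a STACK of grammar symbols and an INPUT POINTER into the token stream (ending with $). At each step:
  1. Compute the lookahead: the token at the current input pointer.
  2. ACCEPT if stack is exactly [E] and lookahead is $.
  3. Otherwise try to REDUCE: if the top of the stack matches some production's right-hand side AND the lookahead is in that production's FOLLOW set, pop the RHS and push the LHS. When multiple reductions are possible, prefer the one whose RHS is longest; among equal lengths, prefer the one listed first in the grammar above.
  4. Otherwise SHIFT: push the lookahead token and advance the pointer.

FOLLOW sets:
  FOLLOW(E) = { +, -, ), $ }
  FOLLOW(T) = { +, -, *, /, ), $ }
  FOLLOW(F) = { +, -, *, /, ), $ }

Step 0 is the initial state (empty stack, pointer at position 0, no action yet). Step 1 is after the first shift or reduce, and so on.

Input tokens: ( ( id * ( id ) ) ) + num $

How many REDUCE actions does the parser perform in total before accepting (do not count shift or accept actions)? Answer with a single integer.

Step 1: shift (. Stack=[(] ptr=1 lookahead=( remaining=[( id * ( id ) ) ) + num $]
Step 2: shift (. Stack=[( (] ptr=2 lookahead=id remaining=[id * ( id ) ) ) + num $]
Step 3: shift id. Stack=[( ( id] ptr=3 lookahead=* remaining=[* ( id ) ) ) + num $]
Step 4: reduce F->id. Stack=[( ( F] ptr=3 lookahead=* remaining=[* ( id ) ) ) + num $]
Step 5: reduce T->F. Stack=[( ( T] ptr=3 lookahead=* remaining=[* ( id ) ) ) + num $]
Step 6: shift *. Stack=[( ( T *] ptr=4 lookahead=( remaining=[( id ) ) ) + num $]
Step 7: shift (. Stack=[( ( T * (] ptr=5 lookahead=id remaining=[id ) ) ) + num $]
Step 8: shift id. Stack=[( ( T * ( id] ptr=6 lookahead=) remaining=[) ) ) + num $]
Step 9: reduce F->id. Stack=[( ( T * ( F] ptr=6 lookahead=) remaining=[) ) ) + num $]
Step 10: reduce T->F. Stack=[( ( T * ( T] ptr=6 lookahead=) remaining=[) ) ) + num $]
Step 11: reduce E->T. Stack=[( ( T * ( E] ptr=6 lookahead=) remaining=[) ) ) + num $]
Step 12: shift ). Stack=[( ( T * ( E )] ptr=7 lookahead=) remaining=[) ) + num $]
Step 13: reduce F->( E ). Stack=[( ( T * F] ptr=7 lookahead=) remaining=[) ) + num $]
Step 14: reduce T->T * F. Stack=[( ( T] ptr=7 lookahead=) remaining=[) ) + num $]
Step 15: reduce E->T. Stack=[( ( E] ptr=7 lookahead=) remaining=[) ) + num $]
Step 16: shift ). Stack=[( ( E )] ptr=8 lookahead=) remaining=[) + num $]
Step 17: reduce F->( E ). Stack=[( F] ptr=8 lookahead=) remaining=[) + num $]
Step 18: reduce T->F. Stack=[( T] ptr=8 lookahead=) remaining=[) + num $]
Step 19: reduce E->T. Stack=[( E] ptr=8 lookahead=) remaining=[) + num $]
Step 20: shift ). Stack=[( E )] ptr=9 lookahead=+ remaining=[+ num $]
Step 21: reduce F->( E ). Stack=[F] ptr=9 lookahead=+ remaining=[+ num $]
Step 22: reduce T->F. Stack=[T] ptr=9 lookahead=+ remaining=[+ num $]
Step 23: reduce E->T. Stack=[E] ptr=9 lookahead=+ remaining=[+ num $]
Step 24: shift +. Stack=[E +] ptr=10 lookahead=num remaining=[num $]
Step 25: shift num. Stack=[E + num] ptr=11 lookahead=$ remaining=[$]
Step 26: reduce F->num. Stack=[E + F] ptr=11 lookahead=$ remaining=[$]
Step 27: reduce T->F. Stack=[E + T] ptr=11 lookahead=$ remaining=[$]
Step 28: reduce E->E + T. Stack=[E] ptr=11 lookahead=$ remaining=[$]
Step 29: accept. Stack=[E] ptr=11 lookahead=$ remaining=[$]

Answer: 17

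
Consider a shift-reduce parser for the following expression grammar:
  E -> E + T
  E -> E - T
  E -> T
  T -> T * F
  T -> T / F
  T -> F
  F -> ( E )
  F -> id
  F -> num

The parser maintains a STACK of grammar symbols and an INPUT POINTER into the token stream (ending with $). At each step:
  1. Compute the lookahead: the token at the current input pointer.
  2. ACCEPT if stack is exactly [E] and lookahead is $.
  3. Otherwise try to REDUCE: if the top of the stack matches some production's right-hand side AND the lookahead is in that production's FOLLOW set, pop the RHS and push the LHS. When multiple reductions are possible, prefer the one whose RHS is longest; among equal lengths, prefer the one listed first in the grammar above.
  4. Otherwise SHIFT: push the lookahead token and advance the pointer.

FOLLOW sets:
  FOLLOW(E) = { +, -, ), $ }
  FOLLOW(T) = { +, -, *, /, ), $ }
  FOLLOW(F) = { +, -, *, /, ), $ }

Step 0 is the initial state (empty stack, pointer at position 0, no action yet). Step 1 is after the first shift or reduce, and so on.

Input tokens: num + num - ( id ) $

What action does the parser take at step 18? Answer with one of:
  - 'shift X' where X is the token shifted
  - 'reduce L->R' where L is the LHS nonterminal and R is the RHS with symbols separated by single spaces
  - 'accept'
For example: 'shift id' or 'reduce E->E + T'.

Answer: reduce T->F

Derivation:
Step 1: shift num. Stack=[num] ptr=1 lookahead=+ remaining=[+ num - ( id ) $]
Step 2: reduce F->num. Stack=[F] ptr=1 lookahead=+ remaining=[+ num - ( id ) $]
Step 3: reduce T->F. Stack=[T] ptr=1 lookahead=+ remaining=[+ num - ( id ) $]
Step 4: reduce E->T. Stack=[E] ptr=1 lookahead=+ remaining=[+ num - ( id ) $]
Step 5: shift +. Stack=[E +] ptr=2 lookahead=num remaining=[num - ( id ) $]
Step 6: shift num. Stack=[E + num] ptr=3 lookahead=- remaining=[- ( id ) $]
Step 7: reduce F->num. Stack=[E + F] ptr=3 lookahead=- remaining=[- ( id ) $]
Step 8: reduce T->F. Stack=[E + T] ptr=3 lookahead=- remaining=[- ( id ) $]
Step 9: reduce E->E + T. Stack=[E] ptr=3 lookahead=- remaining=[- ( id ) $]
Step 10: shift -. Stack=[E -] ptr=4 lookahead=( remaining=[( id ) $]
Step 11: shift (. Stack=[E - (] ptr=5 lookahead=id remaining=[id ) $]
Step 12: shift id. Stack=[E - ( id] ptr=6 lookahead=) remaining=[) $]
Step 13: reduce F->id. Stack=[E - ( F] ptr=6 lookahead=) remaining=[) $]
Step 14: reduce T->F. Stack=[E - ( T] ptr=6 lookahead=) remaining=[) $]
Step 15: reduce E->T. Stack=[E - ( E] ptr=6 lookahead=) remaining=[) $]
Step 16: shift ). Stack=[E - ( E )] ptr=7 lookahead=$ remaining=[$]
Step 17: reduce F->( E ). Stack=[E - F] ptr=7 lookahead=$ remaining=[$]
Step 18: reduce T->F. Stack=[E - T] ptr=7 lookahead=$ remaining=[$]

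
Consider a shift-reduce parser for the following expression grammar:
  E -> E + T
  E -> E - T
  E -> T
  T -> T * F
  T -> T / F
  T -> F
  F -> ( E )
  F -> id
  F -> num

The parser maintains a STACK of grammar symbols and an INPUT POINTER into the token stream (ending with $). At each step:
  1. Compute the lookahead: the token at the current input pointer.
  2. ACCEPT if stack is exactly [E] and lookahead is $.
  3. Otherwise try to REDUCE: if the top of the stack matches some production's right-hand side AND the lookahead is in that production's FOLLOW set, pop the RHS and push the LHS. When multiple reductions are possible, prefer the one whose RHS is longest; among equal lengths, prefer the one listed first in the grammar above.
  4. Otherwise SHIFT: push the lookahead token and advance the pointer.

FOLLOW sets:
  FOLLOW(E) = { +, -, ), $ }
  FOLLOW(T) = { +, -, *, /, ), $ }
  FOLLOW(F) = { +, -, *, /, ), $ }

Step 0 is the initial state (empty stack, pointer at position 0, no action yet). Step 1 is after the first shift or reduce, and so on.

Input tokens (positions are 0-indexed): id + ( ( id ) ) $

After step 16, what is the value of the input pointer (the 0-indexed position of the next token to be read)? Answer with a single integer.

Step 1: shift id. Stack=[id] ptr=1 lookahead=+ remaining=[+ ( ( id ) ) $]
Step 2: reduce F->id. Stack=[F] ptr=1 lookahead=+ remaining=[+ ( ( id ) ) $]
Step 3: reduce T->F. Stack=[T] ptr=1 lookahead=+ remaining=[+ ( ( id ) ) $]
Step 4: reduce E->T. Stack=[E] ptr=1 lookahead=+ remaining=[+ ( ( id ) ) $]
Step 5: shift +. Stack=[E +] ptr=2 lookahead=( remaining=[( ( id ) ) $]
Step 6: shift (. Stack=[E + (] ptr=3 lookahead=( remaining=[( id ) ) $]
Step 7: shift (. Stack=[E + ( (] ptr=4 lookahead=id remaining=[id ) ) $]
Step 8: shift id. Stack=[E + ( ( id] ptr=5 lookahead=) remaining=[) ) $]
Step 9: reduce F->id. Stack=[E + ( ( F] ptr=5 lookahead=) remaining=[) ) $]
Step 10: reduce T->F. Stack=[E + ( ( T] ptr=5 lookahead=) remaining=[) ) $]
Step 11: reduce E->T. Stack=[E + ( ( E] ptr=5 lookahead=) remaining=[) ) $]
Step 12: shift ). Stack=[E + ( ( E )] ptr=6 lookahead=) remaining=[) $]
Step 13: reduce F->( E ). Stack=[E + ( F] ptr=6 lookahead=) remaining=[) $]
Step 14: reduce T->F. Stack=[E + ( T] ptr=6 lookahead=) remaining=[) $]
Step 15: reduce E->T. Stack=[E + ( E] ptr=6 lookahead=) remaining=[) $]
Step 16: shift ). Stack=[E + ( E )] ptr=7 lookahead=$ remaining=[$]

Answer: 7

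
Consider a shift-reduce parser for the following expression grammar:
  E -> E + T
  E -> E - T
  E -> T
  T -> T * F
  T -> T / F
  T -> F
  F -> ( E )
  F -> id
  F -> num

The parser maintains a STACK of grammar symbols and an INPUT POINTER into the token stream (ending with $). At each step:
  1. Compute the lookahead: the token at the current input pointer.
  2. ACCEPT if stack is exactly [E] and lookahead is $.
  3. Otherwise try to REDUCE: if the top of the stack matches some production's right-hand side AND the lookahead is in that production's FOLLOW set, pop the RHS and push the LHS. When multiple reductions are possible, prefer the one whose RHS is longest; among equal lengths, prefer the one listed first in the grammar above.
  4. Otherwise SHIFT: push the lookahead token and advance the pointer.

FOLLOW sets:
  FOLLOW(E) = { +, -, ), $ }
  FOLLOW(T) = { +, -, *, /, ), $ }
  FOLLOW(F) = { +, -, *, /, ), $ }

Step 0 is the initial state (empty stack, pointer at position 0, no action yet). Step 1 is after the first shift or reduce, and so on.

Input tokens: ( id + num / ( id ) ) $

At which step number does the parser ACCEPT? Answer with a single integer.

Answer: 24

Derivation:
Step 1: shift (. Stack=[(] ptr=1 lookahead=id remaining=[id + num / ( id ) ) $]
Step 2: shift id. Stack=[( id] ptr=2 lookahead=+ remaining=[+ num / ( id ) ) $]
Step 3: reduce F->id. Stack=[( F] ptr=2 lookahead=+ remaining=[+ num / ( id ) ) $]
Step 4: reduce T->F. Stack=[( T] ptr=2 lookahead=+ remaining=[+ num / ( id ) ) $]
Step 5: reduce E->T. Stack=[( E] ptr=2 lookahead=+ remaining=[+ num / ( id ) ) $]
Step 6: shift +. Stack=[( E +] ptr=3 lookahead=num remaining=[num / ( id ) ) $]
Step 7: shift num. Stack=[( E + num] ptr=4 lookahead=/ remaining=[/ ( id ) ) $]
Step 8: reduce F->num. Stack=[( E + F] ptr=4 lookahead=/ remaining=[/ ( id ) ) $]
Step 9: reduce T->F. Stack=[( E + T] ptr=4 lookahead=/ remaining=[/ ( id ) ) $]
Step 10: shift /. Stack=[( E + T /] ptr=5 lookahead=( remaining=[( id ) ) $]
Step 11: shift (. Stack=[( E + T / (] ptr=6 lookahead=id remaining=[id ) ) $]
Step 12: shift id. Stack=[( E + T / ( id] ptr=7 lookahead=) remaining=[) ) $]
Step 13: reduce F->id. Stack=[( E + T / ( F] ptr=7 lookahead=) remaining=[) ) $]
Step 14: reduce T->F. Stack=[( E + T / ( T] ptr=7 lookahead=) remaining=[) ) $]
Step 15: reduce E->T. Stack=[( E + T / ( E] ptr=7 lookahead=) remaining=[) ) $]
Step 16: shift ). Stack=[( E + T / ( E )] ptr=8 lookahead=) remaining=[) $]
Step 17: reduce F->( E ). Stack=[( E + T / F] ptr=8 lookahead=) remaining=[) $]
Step 18: reduce T->T / F. Stack=[( E + T] ptr=8 lookahead=) remaining=[) $]
Step 19: reduce E->E + T. Stack=[( E] ptr=8 lookahead=) remaining=[) $]
Step 20: shift ). Stack=[( E )] ptr=9 lookahead=$ remaining=[$]
Step 21: reduce F->( E ). Stack=[F] ptr=9 lookahead=$ remaining=[$]
Step 22: reduce T->F. Stack=[T] ptr=9 lookahead=$ remaining=[$]
Step 23: reduce E->T. Stack=[E] ptr=9 lookahead=$ remaining=[$]
Step 24: accept. Stack=[E] ptr=9 lookahead=$ remaining=[$]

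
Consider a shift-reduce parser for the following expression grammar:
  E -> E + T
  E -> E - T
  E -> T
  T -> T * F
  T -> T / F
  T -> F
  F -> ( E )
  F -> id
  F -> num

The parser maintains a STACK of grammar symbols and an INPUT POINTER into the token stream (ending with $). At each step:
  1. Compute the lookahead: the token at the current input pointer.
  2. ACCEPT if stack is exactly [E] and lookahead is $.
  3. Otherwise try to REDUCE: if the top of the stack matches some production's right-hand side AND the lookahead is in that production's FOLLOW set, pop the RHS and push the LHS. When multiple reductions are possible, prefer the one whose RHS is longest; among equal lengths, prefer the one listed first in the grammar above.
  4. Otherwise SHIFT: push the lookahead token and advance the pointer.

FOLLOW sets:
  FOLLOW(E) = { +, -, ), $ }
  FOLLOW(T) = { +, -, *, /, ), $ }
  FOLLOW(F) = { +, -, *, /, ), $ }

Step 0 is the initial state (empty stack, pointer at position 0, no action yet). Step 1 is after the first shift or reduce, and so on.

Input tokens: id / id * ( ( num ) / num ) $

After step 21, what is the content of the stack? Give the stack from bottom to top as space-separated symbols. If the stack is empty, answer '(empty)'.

Answer: T * ( T

Derivation:
Step 1: shift id. Stack=[id] ptr=1 lookahead=/ remaining=[/ id * ( ( num ) / num ) $]
Step 2: reduce F->id. Stack=[F] ptr=1 lookahead=/ remaining=[/ id * ( ( num ) / num ) $]
Step 3: reduce T->F. Stack=[T] ptr=1 lookahead=/ remaining=[/ id * ( ( num ) / num ) $]
Step 4: shift /. Stack=[T /] ptr=2 lookahead=id remaining=[id * ( ( num ) / num ) $]
Step 5: shift id. Stack=[T / id] ptr=3 lookahead=* remaining=[* ( ( num ) / num ) $]
Step 6: reduce F->id. Stack=[T / F] ptr=3 lookahead=* remaining=[* ( ( num ) / num ) $]
Step 7: reduce T->T / F. Stack=[T] ptr=3 lookahead=* remaining=[* ( ( num ) / num ) $]
Step 8: shift *. Stack=[T *] ptr=4 lookahead=( remaining=[( ( num ) / num ) $]
Step 9: shift (. Stack=[T * (] ptr=5 lookahead=( remaining=[( num ) / num ) $]
Step 10: shift (. Stack=[T * ( (] ptr=6 lookahead=num remaining=[num ) / num ) $]
Step 11: shift num. Stack=[T * ( ( num] ptr=7 lookahead=) remaining=[) / num ) $]
Step 12: reduce F->num. Stack=[T * ( ( F] ptr=7 lookahead=) remaining=[) / num ) $]
Step 13: reduce T->F. Stack=[T * ( ( T] ptr=7 lookahead=) remaining=[) / num ) $]
Step 14: reduce E->T. Stack=[T * ( ( E] ptr=7 lookahead=) remaining=[) / num ) $]
Step 15: shift ). Stack=[T * ( ( E )] ptr=8 lookahead=/ remaining=[/ num ) $]
Step 16: reduce F->( E ). Stack=[T * ( F] ptr=8 lookahead=/ remaining=[/ num ) $]
Step 17: reduce T->F. Stack=[T * ( T] ptr=8 lookahead=/ remaining=[/ num ) $]
Step 18: shift /. Stack=[T * ( T /] ptr=9 lookahead=num remaining=[num ) $]
Step 19: shift num. Stack=[T * ( T / num] ptr=10 lookahead=) remaining=[) $]
Step 20: reduce F->num. Stack=[T * ( T / F] ptr=10 lookahead=) remaining=[) $]
Step 21: reduce T->T / F. Stack=[T * ( T] ptr=10 lookahead=) remaining=[) $]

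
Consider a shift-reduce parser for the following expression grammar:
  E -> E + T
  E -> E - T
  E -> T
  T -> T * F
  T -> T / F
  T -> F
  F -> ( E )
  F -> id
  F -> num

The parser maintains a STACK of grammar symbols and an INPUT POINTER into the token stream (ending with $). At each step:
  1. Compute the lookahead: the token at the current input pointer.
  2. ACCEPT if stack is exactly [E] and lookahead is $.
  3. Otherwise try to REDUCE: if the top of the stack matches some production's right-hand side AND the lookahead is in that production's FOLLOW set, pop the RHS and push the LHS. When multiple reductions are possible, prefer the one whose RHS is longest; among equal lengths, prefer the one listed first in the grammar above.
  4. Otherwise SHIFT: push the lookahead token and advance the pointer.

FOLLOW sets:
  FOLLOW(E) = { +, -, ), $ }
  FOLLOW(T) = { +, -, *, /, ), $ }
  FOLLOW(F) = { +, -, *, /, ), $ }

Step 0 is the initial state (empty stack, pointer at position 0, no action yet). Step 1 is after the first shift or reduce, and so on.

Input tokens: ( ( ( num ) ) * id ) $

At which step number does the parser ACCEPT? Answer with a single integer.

Answer: 24

Derivation:
Step 1: shift (. Stack=[(] ptr=1 lookahead=( remaining=[( ( num ) ) * id ) $]
Step 2: shift (. Stack=[( (] ptr=2 lookahead=( remaining=[( num ) ) * id ) $]
Step 3: shift (. Stack=[( ( (] ptr=3 lookahead=num remaining=[num ) ) * id ) $]
Step 4: shift num. Stack=[( ( ( num] ptr=4 lookahead=) remaining=[) ) * id ) $]
Step 5: reduce F->num. Stack=[( ( ( F] ptr=4 lookahead=) remaining=[) ) * id ) $]
Step 6: reduce T->F. Stack=[( ( ( T] ptr=4 lookahead=) remaining=[) ) * id ) $]
Step 7: reduce E->T. Stack=[( ( ( E] ptr=4 lookahead=) remaining=[) ) * id ) $]
Step 8: shift ). Stack=[( ( ( E )] ptr=5 lookahead=) remaining=[) * id ) $]
Step 9: reduce F->( E ). Stack=[( ( F] ptr=5 lookahead=) remaining=[) * id ) $]
Step 10: reduce T->F. Stack=[( ( T] ptr=5 lookahead=) remaining=[) * id ) $]
Step 11: reduce E->T. Stack=[( ( E] ptr=5 lookahead=) remaining=[) * id ) $]
Step 12: shift ). Stack=[( ( E )] ptr=6 lookahead=* remaining=[* id ) $]
Step 13: reduce F->( E ). Stack=[( F] ptr=6 lookahead=* remaining=[* id ) $]
Step 14: reduce T->F. Stack=[( T] ptr=6 lookahead=* remaining=[* id ) $]
Step 15: shift *. Stack=[( T *] ptr=7 lookahead=id remaining=[id ) $]
Step 16: shift id. Stack=[( T * id] ptr=8 lookahead=) remaining=[) $]
Step 17: reduce F->id. Stack=[( T * F] ptr=8 lookahead=) remaining=[) $]
Step 18: reduce T->T * F. Stack=[( T] ptr=8 lookahead=) remaining=[) $]
Step 19: reduce E->T. Stack=[( E] ptr=8 lookahead=) remaining=[) $]
Step 20: shift ). Stack=[( E )] ptr=9 lookahead=$ remaining=[$]
Step 21: reduce F->( E ). Stack=[F] ptr=9 lookahead=$ remaining=[$]
Step 22: reduce T->F. Stack=[T] ptr=9 lookahead=$ remaining=[$]
Step 23: reduce E->T. Stack=[E] ptr=9 lookahead=$ remaining=[$]
Step 24: accept. Stack=[E] ptr=9 lookahead=$ remaining=[$]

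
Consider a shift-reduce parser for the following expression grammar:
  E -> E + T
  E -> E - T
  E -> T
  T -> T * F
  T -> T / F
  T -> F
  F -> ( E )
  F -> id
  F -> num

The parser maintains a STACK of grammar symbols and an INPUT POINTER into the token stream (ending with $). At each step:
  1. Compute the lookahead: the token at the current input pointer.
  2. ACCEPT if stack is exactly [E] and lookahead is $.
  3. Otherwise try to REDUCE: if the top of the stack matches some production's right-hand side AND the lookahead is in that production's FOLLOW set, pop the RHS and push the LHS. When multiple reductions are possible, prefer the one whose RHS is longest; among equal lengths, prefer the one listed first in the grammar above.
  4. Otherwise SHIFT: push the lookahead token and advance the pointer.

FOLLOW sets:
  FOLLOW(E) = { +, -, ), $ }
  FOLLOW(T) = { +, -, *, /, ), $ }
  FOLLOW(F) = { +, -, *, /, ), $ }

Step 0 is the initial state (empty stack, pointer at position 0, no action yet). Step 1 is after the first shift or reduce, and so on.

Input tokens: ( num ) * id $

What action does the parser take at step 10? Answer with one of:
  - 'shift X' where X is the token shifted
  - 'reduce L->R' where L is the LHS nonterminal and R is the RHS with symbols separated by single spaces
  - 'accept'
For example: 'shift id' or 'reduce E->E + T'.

Answer: shift id

Derivation:
Step 1: shift (. Stack=[(] ptr=1 lookahead=num remaining=[num ) * id $]
Step 2: shift num. Stack=[( num] ptr=2 lookahead=) remaining=[) * id $]
Step 3: reduce F->num. Stack=[( F] ptr=2 lookahead=) remaining=[) * id $]
Step 4: reduce T->F. Stack=[( T] ptr=2 lookahead=) remaining=[) * id $]
Step 5: reduce E->T. Stack=[( E] ptr=2 lookahead=) remaining=[) * id $]
Step 6: shift ). Stack=[( E )] ptr=3 lookahead=* remaining=[* id $]
Step 7: reduce F->( E ). Stack=[F] ptr=3 lookahead=* remaining=[* id $]
Step 8: reduce T->F. Stack=[T] ptr=3 lookahead=* remaining=[* id $]
Step 9: shift *. Stack=[T *] ptr=4 lookahead=id remaining=[id $]
Step 10: shift id. Stack=[T * id] ptr=5 lookahead=$ remaining=[$]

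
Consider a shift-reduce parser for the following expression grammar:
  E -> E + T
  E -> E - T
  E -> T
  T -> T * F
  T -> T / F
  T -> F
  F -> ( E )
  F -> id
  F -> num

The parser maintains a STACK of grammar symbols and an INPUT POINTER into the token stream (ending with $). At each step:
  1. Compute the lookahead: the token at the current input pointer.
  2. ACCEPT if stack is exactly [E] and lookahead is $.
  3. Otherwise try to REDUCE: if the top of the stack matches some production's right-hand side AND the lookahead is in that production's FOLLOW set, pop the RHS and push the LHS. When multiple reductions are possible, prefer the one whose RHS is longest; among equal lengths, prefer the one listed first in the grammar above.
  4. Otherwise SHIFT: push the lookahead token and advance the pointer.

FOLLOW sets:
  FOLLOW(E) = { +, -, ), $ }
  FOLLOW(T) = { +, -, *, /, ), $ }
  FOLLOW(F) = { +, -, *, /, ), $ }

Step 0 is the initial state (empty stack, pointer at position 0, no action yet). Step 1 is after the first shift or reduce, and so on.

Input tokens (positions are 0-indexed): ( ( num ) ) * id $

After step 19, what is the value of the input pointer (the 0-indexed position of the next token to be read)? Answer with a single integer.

Answer: 7

Derivation:
Step 1: shift (. Stack=[(] ptr=1 lookahead=( remaining=[( num ) ) * id $]
Step 2: shift (. Stack=[( (] ptr=2 lookahead=num remaining=[num ) ) * id $]
Step 3: shift num. Stack=[( ( num] ptr=3 lookahead=) remaining=[) ) * id $]
Step 4: reduce F->num. Stack=[( ( F] ptr=3 lookahead=) remaining=[) ) * id $]
Step 5: reduce T->F. Stack=[( ( T] ptr=3 lookahead=) remaining=[) ) * id $]
Step 6: reduce E->T. Stack=[( ( E] ptr=3 lookahead=) remaining=[) ) * id $]
Step 7: shift ). Stack=[( ( E )] ptr=4 lookahead=) remaining=[) * id $]
Step 8: reduce F->( E ). Stack=[( F] ptr=4 lookahead=) remaining=[) * id $]
Step 9: reduce T->F. Stack=[( T] ptr=4 lookahead=) remaining=[) * id $]
Step 10: reduce E->T. Stack=[( E] ptr=4 lookahead=) remaining=[) * id $]
Step 11: shift ). Stack=[( E )] ptr=5 lookahead=* remaining=[* id $]
Step 12: reduce F->( E ). Stack=[F] ptr=5 lookahead=* remaining=[* id $]
Step 13: reduce T->F. Stack=[T] ptr=5 lookahead=* remaining=[* id $]
Step 14: shift *. Stack=[T *] ptr=6 lookahead=id remaining=[id $]
Step 15: shift id. Stack=[T * id] ptr=7 lookahead=$ remaining=[$]
Step 16: reduce F->id. Stack=[T * F] ptr=7 lookahead=$ remaining=[$]
Step 17: reduce T->T * F. Stack=[T] ptr=7 lookahead=$ remaining=[$]
Step 18: reduce E->T. Stack=[E] ptr=7 lookahead=$ remaining=[$]
Step 19: accept. Stack=[E] ptr=7 lookahead=$ remaining=[$]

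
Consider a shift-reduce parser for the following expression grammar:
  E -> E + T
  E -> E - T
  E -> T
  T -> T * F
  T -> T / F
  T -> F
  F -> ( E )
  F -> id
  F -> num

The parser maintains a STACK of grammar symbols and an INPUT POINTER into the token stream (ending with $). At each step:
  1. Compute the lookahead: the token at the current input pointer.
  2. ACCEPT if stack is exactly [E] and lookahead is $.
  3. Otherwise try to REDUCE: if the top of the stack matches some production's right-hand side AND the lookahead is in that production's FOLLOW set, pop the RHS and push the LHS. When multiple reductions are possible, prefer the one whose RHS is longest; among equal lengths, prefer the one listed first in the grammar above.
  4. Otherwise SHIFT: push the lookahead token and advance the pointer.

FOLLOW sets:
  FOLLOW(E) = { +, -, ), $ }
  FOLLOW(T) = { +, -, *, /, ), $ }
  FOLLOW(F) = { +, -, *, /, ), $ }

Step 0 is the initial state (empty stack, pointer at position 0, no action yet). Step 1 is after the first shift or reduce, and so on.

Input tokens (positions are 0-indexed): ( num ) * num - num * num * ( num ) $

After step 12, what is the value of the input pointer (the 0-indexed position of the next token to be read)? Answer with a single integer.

Answer: 5

Derivation:
Step 1: shift (. Stack=[(] ptr=1 lookahead=num remaining=[num ) * num - num * num * ( num ) $]
Step 2: shift num. Stack=[( num] ptr=2 lookahead=) remaining=[) * num - num * num * ( num ) $]
Step 3: reduce F->num. Stack=[( F] ptr=2 lookahead=) remaining=[) * num - num * num * ( num ) $]
Step 4: reduce T->F. Stack=[( T] ptr=2 lookahead=) remaining=[) * num - num * num * ( num ) $]
Step 5: reduce E->T. Stack=[( E] ptr=2 lookahead=) remaining=[) * num - num * num * ( num ) $]
Step 6: shift ). Stack=[( E )] ptr=3 lookahead=* remaining=[* num - num * num * ( num ) $]
Step 7: reduce F->( E ). Stack=[F] ptr=3 lookahead=* remaining=[* num - num * num * ( num ) $]
Step 8: reduce T->F. Stack=[T] ptr=3 lookahead=* remaining=[* num - num * num * ( num ) $]
Step 9: shift *. Stack=[T *] ptr=4 lookahead=num remaining=[num - num * num * ( num ) $]
Step 10: shift num. Stack=[T * num] ptr=5 lookahead=- remaining=[- num * num * ( num ) $]
Step 11: reduce F->num. Stack=[T * F] ptr=5 lookahead=- remaining=[- num * num * ( num ) $]
Step 12: reduce T->T * F. Stack=[T] ptr=5 lookahead=- remaining=[- num * num * ( num ) $]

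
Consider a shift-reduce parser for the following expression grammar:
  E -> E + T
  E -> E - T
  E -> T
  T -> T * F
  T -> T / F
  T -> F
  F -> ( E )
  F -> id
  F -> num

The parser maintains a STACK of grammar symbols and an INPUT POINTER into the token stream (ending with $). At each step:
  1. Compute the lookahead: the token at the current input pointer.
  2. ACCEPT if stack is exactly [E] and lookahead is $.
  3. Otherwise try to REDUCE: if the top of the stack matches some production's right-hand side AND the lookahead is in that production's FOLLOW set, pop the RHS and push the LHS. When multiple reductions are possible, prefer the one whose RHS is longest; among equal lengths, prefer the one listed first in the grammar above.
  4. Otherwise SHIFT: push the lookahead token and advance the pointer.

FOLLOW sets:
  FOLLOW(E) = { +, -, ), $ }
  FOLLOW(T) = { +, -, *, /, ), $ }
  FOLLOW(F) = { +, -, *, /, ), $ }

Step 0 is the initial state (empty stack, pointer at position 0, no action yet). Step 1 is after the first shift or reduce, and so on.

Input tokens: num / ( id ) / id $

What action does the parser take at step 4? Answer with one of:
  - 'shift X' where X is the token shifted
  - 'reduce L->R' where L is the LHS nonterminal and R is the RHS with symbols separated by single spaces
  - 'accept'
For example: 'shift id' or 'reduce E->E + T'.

Answer: shift /

Derivation:
Step 1: shift num. Stack=[num] ptr=1 lookahead=/ remaining=[/ ( id ) / id $]
Step 2: reduce F->num. Stack=[F] ptr=1 lookahead=/ remaining=[/ ( id ) / id $]
Step 3: reduce T->F. Stack=[T] ptr=1 lookahead=/ remaining=[/ ( id ) / id $]
Step 4: shift /. Stack=[T /] ptr=2 lookahead=( remaining=[( id ) / id $]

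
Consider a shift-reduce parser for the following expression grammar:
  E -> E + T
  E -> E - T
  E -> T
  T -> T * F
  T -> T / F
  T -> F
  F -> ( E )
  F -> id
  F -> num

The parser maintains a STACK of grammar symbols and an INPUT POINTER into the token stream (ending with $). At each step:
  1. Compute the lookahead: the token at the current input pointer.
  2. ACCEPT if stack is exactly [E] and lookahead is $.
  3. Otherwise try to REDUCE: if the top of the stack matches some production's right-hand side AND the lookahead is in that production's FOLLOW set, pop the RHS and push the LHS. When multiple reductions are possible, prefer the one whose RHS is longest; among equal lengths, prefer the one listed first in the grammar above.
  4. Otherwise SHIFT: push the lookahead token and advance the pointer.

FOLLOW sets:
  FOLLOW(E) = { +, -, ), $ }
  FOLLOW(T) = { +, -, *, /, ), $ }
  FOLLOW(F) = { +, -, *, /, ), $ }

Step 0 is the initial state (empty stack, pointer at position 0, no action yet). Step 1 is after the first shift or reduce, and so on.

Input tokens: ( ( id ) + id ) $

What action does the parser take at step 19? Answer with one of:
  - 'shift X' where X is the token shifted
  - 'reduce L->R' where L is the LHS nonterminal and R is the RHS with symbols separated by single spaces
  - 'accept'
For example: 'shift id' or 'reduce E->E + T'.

Step 1: shift (. Stack=[(] ptr=1 lookahead=( remaining=[( id ) + id ) $]
Step 2: shift (. Stack=[( (] ptr=2 lookahead=id remaining=[id ) + id ) $]
Step 3: shift id. Stack=[( ( id] ptr=3 lookahead=) remaining=[) + id ) $]
Step 4: reduce F->id. Stack=[( ( F] ptr=3 lookahead=) remaining=[) + id ) $]
Step 5: reduce T->F. Stack=[( ( T] ptr=3 lookahead=) remaining=[) + id ) $]
Step 6: reduce E->T. Stack=[( ( E] ptr=3 lookahead=) remaining=[) + id ) $]
Step 7: shift ). Stack=[( ( E )] ptr=4 lookahead=+ remaining=[+ id ) $]
Step 8: reduce F->( E ). Stack=[( F] ptr=4 lookahead=+ remaining=[+ id ) $]
Step 9: reduce T->F. Stack=[( T] ptr=4 lookahead=+ remaining=[+ id ) $]
Step 10: reduce E->T. Stack=[( E] ptr=4 lookahead=+ remaining=[+ id ) $]
Step 11: shift +. Stack=[( E +] ptr=5 lookahead=id remaining=[id ) $]
Step 12: shift id. Stack=[( E + id] ptr=6 lookahead=) remaining=[) $]
Step 13: reduce F->id. Stack=[( E + F] ptr=6 lookahead=) remaining=[) $]
Step 14: reduce T->F. Stack=[( E + T] ptr=6 lookahead=) remaining=[) $]
Step 15: reduce E->E + T. Stack=[( E] ptr=6 lookahead=) remaining=[) $]
Step 16: shift ). Stack=[( E )] ptr=7 lookahead=$ remaining=[$]
Step 17: reduce F->( E ). Stack=[F] ptr=7 lookahead=$ remaining=[$]
Step 18: reduce T->F. Stack=[T] ptr=7 lookahead=$ remaining=[$]
Step 19: reduce E->T. Stack=[E] ptr=7 lookahead=$ remaining=[$]

Answer: reduce E->T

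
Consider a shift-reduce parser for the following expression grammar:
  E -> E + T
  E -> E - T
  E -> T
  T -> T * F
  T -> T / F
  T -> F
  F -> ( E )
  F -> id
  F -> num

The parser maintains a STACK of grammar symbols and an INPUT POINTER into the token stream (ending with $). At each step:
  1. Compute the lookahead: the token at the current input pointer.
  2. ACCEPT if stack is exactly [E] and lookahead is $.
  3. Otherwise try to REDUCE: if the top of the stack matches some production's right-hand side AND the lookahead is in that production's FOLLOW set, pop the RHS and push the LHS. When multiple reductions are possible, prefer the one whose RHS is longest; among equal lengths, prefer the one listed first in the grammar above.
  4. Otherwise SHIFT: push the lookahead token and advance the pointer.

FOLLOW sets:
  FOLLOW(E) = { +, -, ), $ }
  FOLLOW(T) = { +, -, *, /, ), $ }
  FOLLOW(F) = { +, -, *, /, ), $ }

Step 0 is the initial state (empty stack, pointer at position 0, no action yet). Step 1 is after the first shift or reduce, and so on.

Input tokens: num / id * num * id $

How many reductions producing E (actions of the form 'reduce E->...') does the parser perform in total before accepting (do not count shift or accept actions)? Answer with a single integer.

Step 1: shift num. Stack=[num] ptr=1 lookahead=/ remaining=[/ id * num * id $]
Step 2: reduce F->num. Stack=[F] ptr=1 lookahead=/ remaining=[/ id * num * id $]
Step 3: reduce T->F. Stack=[T] ptr=1 lookahead=/ remaining=[/ id * num * id $]
Step 4: shift /. Stack=[T /] ptr=2 lookahead=id remaining=[id * num * id $]
Step 5: shift id. Stack=[T / id] ptr=3 lookahead=* remaining=[* num * id $]
Step 6: reduce F->id. Stack=[T / F] ptr=3 lookahead=* remaining=[* num * id $]
Step 7: reduce T->T / F. Stack=[T] ptr=3 lookahead=* remaining=[* num * id $]
Step 8: shift *. Stack=[T *] ptr=4 lookahead=num remaining=[num * id $]
Step 9: shift num. Stack=[T * num] ptr=5 lookahead=* remaining=[* id $]
Step 10: reduce F->num. Stack=[T * F] ptr=5 lookahead=* remaining=[* id $]
Step 11: reduce T->T * F. Stack=[T] ptr=5 lookahead=* remaining=[* id $]
Step 12: shift *. Stack=[T *] ptr=6 lookahead=id remaining=[id $]
Step 13: shift id. Stack=[T * id] ptr=7 lookahead=$ remaining=[$]
Step 14: reduce F->id. Stack=[T * F] ptr=7 lookahead=$ remaining=[$]
Step 15: reduce T->T * F. Stack=[T] ptr=7 lookahead=$ remaining=[$]
Step 16: reduce E->T. Stack=[E] ptr=7 lookahead=$ remaining=[$]
Step 17: accept. Stack=[E] ptr=7 lookahead=$ remaining=[$]

Answer: 1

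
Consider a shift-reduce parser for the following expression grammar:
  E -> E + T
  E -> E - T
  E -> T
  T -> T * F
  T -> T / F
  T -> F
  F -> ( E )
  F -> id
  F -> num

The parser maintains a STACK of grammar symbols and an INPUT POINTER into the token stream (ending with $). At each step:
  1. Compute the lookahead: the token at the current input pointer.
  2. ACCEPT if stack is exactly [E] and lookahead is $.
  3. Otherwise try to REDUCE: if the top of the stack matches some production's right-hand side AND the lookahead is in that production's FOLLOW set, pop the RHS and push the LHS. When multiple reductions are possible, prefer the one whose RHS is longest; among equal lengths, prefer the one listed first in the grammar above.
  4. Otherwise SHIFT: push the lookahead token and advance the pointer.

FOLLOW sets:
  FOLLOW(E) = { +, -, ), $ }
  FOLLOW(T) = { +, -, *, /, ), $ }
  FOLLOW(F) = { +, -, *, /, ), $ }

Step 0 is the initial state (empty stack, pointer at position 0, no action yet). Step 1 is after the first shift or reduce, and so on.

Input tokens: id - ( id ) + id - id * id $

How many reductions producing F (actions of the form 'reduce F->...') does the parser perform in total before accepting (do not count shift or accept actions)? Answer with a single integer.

Answer: 6

Derivation:
Step 1: shift id. Stack=[id] ptr=1 lookahead=- remaining=[- ( id ) + id - id * id $]
Step 2: reduce F->id. Stack=[F] ptr=1 lookahead=- remaining=[- ( id ) + id - id * id $]
Step 3: reduce T->F. Stack=[T] ptr=1 lookahead=- remaining=[- ( id ) + id - id * id $]
Step 4: reduce E->T. Stack=[E] ptr=1 lookahead=- remaining=[- ( id ) + id - id * id $]
Step 5: shift -. Stack=[E -] ptr=2 lookahead=( remaining=[( id ) + id - id * id $]
Step 6: shift (. Stack=[E - (] ptr=3 lookahead=id remaining=[id ) + id - id * id $]
Step 7: shift id. Stack=[E - ( id] ptr=4 lookahead=) remaining=[) + id - id * id $]
Step 8: reduce F->id. Stack=[E - ( F] ptr=4 lookahead=) remaining=[) + id - id * id $]
Step 9: reduce T->F. Stack=[E - ( T] ptr=4 lookahead=) remaining=[) + id - id * id $]
Step 10: reduce E->T. Stack=[E - ( E] ptr=4 lookahead=) remaining=[) + id - id * id $]
Step 11: shift ). Stack=[E - ( E )] ptr=5 lookahead=+ remaining=[+ id - id * id $]
Step 12: reduce F->( E ). Stack=[E - F] ptr=5 lookahead=+ remaining=[+ id - id * id $]
Step 13: reduce T->F. Stack=[E - T] ptr=5 lookahead=+ remaining=[+ id - id * id $]
Step 14: reduce E->E - T. Stack=[E] ptr=5 lookahead=+ remaining=[+ id - id * id $]
Step 15: shift +. Stack=[E +] ptr=6 lookahead=id remaining=[id - id * id $]
Step 16: shift id. Stack=[E + id] ptr=7 lookahead=- remaining=[- id * id $]
Step 17: reduce F->id. Stack=[E + F] ptr=7 lookahead=- remaining=[- id * id $]
Step 18: reduce T->F. Stack=[E + T] ptr=7 lookahead=- remaining=[- id * id $]
Step 19: reduce E->E + T. Stack=[E] ptr=7 lookahead=- remaining=[- id * id $]
Step 20: shift -. Stack=[E -] ptr=8 lookahead=id remaining=[id * id $]
Step 21: shift id. Stack=[E - id] ptr=9 lookahead=* remaining=[* id $]
Step 22: reduce F->id. Stack=[E - F] ptr=9 lookahead=* remaining=[* id $]
Step 23: reduce T->F. Stack=[E - T] ptr=9 lookahead=* remaining=[* id $]
Step 24: shift *. Stack=[E - T *] ptr=10 lookahead=id remaining=[id $]
Step 25: shift id. Stack=[E - T * id] ptr=11 lookahead=$ remaining=[$]
Step 26: reduce F->id. Stack=[E - T * F] ptr=11 lookahead=$ remaining=[$]
Step 27: reduce T->T * F. Stack=[E - T] ptr=11 lookahead=$ remaining=[$]
Step 28: reduce E->E - T. Stack=[E] ptr=11 lookahead=$ remaining=[$]
Step 29: accept. Stack=[E] ptr=11 lookahead=$ remaining=[$]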